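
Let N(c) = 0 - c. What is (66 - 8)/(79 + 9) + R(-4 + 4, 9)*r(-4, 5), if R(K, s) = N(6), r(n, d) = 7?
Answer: -1819/44 ≈ -41.341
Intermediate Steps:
N(c) = -c
R(K, s) = -6 (R(K, s) = -1*6 = -6)
(66 - 8)/(79 + 9) + R(-4 + 4, 9)*r(-4, 5) = (66 - 8)/(79 + 9) - 6*7 = 58/88 - 42 = 58*(1/88) - 42 = 29/44 - 42 = -1819/44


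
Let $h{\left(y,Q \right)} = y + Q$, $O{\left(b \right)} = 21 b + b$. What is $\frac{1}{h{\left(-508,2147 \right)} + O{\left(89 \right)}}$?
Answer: $\frac{1}{3597} \approx 0.00027801$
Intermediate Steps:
$O{\left(b \right)} = 22 b$
$h{\left(y,Q \right)} = Q + y$
$\frac{1}{h{\left(-508,2147 \right)} + O{\left(89 \right)}} = \frac{1}{\left(2147 - 508\right) + 22 \cdot 89} = \frac{1}{1639 + 1958} = \frac{1}{3597}$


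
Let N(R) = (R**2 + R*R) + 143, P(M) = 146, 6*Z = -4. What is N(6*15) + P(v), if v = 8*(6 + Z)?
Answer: 16489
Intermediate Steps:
Z = -2/3 (Z = (1/6)*(-4) = -2/3 ≈ -0.66667)
v = 128/3 (v = 8*(6 - 2/3) = 8*(16/3) = 128/3 ≈ 42.667)
N(R) = 143 + 2*R**2 (N(R) = (R**2 + R**2) + 143 = 2*R**2 + 143 = 143 + 2*R**2)
N(6*15) + P(v) = (143 + 2*(6*15)**2) + 146 = (143 + 2*90**2) + 146 = (143 + 2*8100) + 146 = (143 + 16200) + 146 = 16343 + 146 = 16489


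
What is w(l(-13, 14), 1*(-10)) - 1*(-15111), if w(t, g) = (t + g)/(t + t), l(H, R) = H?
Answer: 392909/26 ≈ 15112.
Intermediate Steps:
w(t, g) = (g + t)/(2*t) (w(t, g) = (g + t)/((2*t)) = (g + t)*(1/(2*t)) = (g + t)/(2*t))
w(l(-13, 14), 1*(-10)) - 1*(-15111) = (½)*(1*(-10) - 13)/(-13) - 1*(-15111) = (½)*(-1/13)*(-10 - 13) + 15111 = (½)*(-1/13)*(-23) + 15111 = 23/26 + 15111 = 392909/26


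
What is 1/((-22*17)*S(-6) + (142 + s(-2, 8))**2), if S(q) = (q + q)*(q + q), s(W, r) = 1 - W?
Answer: -1/32831 ≈ -3.0459e-5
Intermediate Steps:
S(q) = 4*q**2 (S(q) = (2*q)*(2*q) = 4*q**2)
1/((-22*17)*S(-6) + (142 + s(-2, 8))**2) = 1/((-22*17)*(4*(-6)**2) + (142 + (1 - 1*(-2)))**2) = 1/(-1496*36 + (142 + (1 + 2))**2) = 1/(-374*144 + (142 + 3)**2) = 1/(-53856 + 145**2) = 1/(-53856 + 21025) = 1/(-32831) = -1/32831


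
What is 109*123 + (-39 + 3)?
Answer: 13371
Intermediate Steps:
109*123 + (-39 + 3) = 13407 - 36 = 13371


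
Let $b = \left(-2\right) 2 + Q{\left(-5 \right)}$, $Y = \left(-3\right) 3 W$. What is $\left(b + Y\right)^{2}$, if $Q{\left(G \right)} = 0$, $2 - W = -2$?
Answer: $1600$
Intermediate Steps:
$W = 4$ ($W = 2 - -2 = 2 + 2 = 4$)
$Y = -36$ ($Y = \left(-3\right) 3 \cdot 4 = \left(-9\right) 4 = -36$)
$b = -4$ ($b = \left(-2\right) 2 + 0 = -4 + 0 = -4$)
$\left(b + Y\right)^{2} = \left(-4 - 36\right)^{2} = \left(-40\right)^{2} = 1600$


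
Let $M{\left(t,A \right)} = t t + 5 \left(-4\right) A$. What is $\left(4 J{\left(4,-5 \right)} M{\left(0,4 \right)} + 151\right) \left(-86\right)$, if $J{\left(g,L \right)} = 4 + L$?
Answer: $-40506$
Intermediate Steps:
$M{\left(t,A \right)} = t^{2} - 20 A$
$\left(4 J{\left(4,-5 \right)} M{\left(0,4 \right)} + 151\right) \left(-86\right) = \left(4 \left(4 - 5\right) \left(0^{2} - 80\right) + 151\right) \left(-86\right) = \left(4 \left(-1\right) \left(0 - 80\right) + 151\right) \left(-86\right) = \left(\left(-4\right) \left(-80\right) + 151\right) \left(-86\right) = \left(320 + 151\right) \left(-86\right) = 471 \left(-86\right) = -40506$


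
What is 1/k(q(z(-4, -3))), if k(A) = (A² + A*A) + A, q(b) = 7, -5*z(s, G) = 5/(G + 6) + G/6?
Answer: 1/105 ≈ 0.0095238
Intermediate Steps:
z(s, G) = -1/(6 + G) - G/30 (z(s, G) = -(5/(G + 6) + G/6)/5 = -(5/(6 + G) + G*(⅙))/5 = -(5/(6 + G) + G/6)/5 = -1/(6 + G) - G/30)
k(A) = A + 2*A² (k(A) = (A² + A²) + A = 2*A² + A = A + 2*A²)
1/k(q(z(-4, -3))) = 1/(7*(1 + 2*7)) = 1/(7*(1 + 14)) = 1/(7*15) = 1/105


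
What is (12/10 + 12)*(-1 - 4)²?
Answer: 330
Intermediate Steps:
(12/10 + 12)*(-1 - 4)² = (12*(⅒) + 12)*(-5)² = (6/5 + 12)*25 = (66/5)*25 = 330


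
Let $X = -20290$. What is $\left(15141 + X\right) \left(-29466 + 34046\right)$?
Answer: $-23582420$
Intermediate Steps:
$\left(15141 + X\right) \left(-29466 + 34046\right) = \left(15141 - 20290\right) \left(-29466 + 34046\right) = \left(-5149\right) 4580 = -23582420$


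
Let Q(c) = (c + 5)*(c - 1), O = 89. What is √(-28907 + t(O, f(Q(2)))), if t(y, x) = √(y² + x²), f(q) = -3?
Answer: √(-28907 + √7930) ≈ 169.76*I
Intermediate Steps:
Q(c) = (-1 + c)*(5 + c) (Q(c) = (5 + c)*(-1 + c) = (-1 + c)*(5 + c))
t(y, x) = √(x² + y²)
√(-28907 + t(O, f(Q(2)))) = √(-28907 + √((-3)² + 89²)) = √(-28907 + √(9 + 7921)) = √(-28907 + √7930)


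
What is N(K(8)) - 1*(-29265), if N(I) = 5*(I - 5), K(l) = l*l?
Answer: 29560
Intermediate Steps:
K(l) = l²
N(I) = -25 + 5*I (N(I) = 5*(-5 + I) = -25 + 5*I)
N(K(8)) - 1*(-29265) = (-25 + 5*8²) - 1*(-29265) = (-25 + 5*64) + 29265 = (-25 + 320) + 29265 = 295 + 29265 = 29560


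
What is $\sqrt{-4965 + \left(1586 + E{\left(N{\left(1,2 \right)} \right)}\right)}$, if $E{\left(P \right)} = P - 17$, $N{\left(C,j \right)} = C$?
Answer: $i \sqrt{3395} \approx 58.267 i$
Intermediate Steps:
$E{\left(P \right)} = -17 + P$
$\sqrt{-4965 + \left(1586 + E{\left(N{\left(1,2 \right)} \right)}\right)} = \sqrt{-4965 + \left(1586 + \left(-17 + 1\right)\right)} = \sqrt{-4965 + \left(1586 - 16\right)} = \sqrt{-4965 + 1570} = \sqrt{-3395} = i \sqrt{3395}$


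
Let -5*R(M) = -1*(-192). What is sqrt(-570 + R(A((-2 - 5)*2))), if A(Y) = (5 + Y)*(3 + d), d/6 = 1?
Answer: 39*I*sqrt(10)/5 ≈ 24.666*I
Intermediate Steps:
d = 6 (d = 6*1 = 6)
A(Y) = 45 + 9*Y (A(Y) = (5 + Y)*(3 + 6) = (5 + Y)*9 = 45 + 9*Y)
R(M) = -192/5 (R(M) = -(-1)*(-192)/5 = -1/5*192 = -192/5)
sqrt(-570 + R(A((-2 - 5)*2))) = sqrt(-570 - 192/5) = sqrt(-3042/5) = 39*I*sqrt(10)/5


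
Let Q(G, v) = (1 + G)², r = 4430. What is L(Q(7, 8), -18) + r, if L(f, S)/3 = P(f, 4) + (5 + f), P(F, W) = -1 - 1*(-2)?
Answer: 4640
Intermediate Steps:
P(F, W) = 1 (P(F, W) = -1 + 2 = 1)
L(f, S) = 18 + 3*f (L(f, S) = 3*(1 + (5 + f)) = 3*(6 + f) = 18 + 3*f)
L(Q(7, 8), -18) + r = (18 + 3*(1 + 7)²) + 4430 = (18 + 3*8²) + 4430 = (18 + 3*64) + 4430 = (18 + 192) + 4430 = 210 + 4430 = 4640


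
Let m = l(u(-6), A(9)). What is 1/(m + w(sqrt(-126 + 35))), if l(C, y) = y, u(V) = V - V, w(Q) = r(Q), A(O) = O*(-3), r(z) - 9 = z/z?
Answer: -1/17 ≈ -0.058824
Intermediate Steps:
r(z) = 10 (r(z) = 9 + z/z = 9 + 1 = 10)
A(O) = -3*O
w(Q) = 10
u(V) = 0
m = -27 (m = -3*9 = -27)
1/(m + w(sqrt(-126 + 35))) = 1/(-27 + 10) = 1/(-17) = -1/17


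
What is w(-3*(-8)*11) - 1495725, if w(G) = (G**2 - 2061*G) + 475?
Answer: -1969658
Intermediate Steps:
w(G) = 475 + G**2 - 2061*G
w(-3*(-8)*11) - 1495725 = (475 + (-3*(-8)*11)**2 - 2061*(-3*(-8))*11) - 1495725 = (475 + (24*11)**2 - 49464*11) - 1495725 = (475 + 264**2 - 2061*264) - 1495725 = (475 + 69696 - 544104) - 1495725 = -473933 - 1495725 = -1969658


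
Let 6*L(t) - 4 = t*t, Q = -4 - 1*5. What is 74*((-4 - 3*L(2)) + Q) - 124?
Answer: -1382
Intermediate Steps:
Q = -9 (Q = -4 - 5 = -9)
L(t) = 2/3 + t**2/6 (L(t) = 2/3 + (t*t)/6 = 2/3 + t**2/6)
74*((-4 - 3*L(2)) + Q) - 124 = 74*((-4 - 3*(2/3 + (1/6)*2**2)) - 9) - 124 = 74*((-4 - 3*(2/3 + (1/6)*4)) - 9) - 124 = 74*((-4 - 3*(2/3 + 2/3)) - 9) - 124 = 74*((-4 - 3*4/3) - 9) - 124 = 74*((-4 - 4) - 9) - 124 = 74*(-8 - 9) - 124 = 74*(-17) - 124 = -1258 - 124 = -1382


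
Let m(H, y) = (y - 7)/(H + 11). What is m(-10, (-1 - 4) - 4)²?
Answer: 256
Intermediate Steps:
m(H, y) = (-7 + y)/(11 + H)
m(-10, (-1 - 4) - 4)² = ((-7 + ((-1 - 4) - 4))/(11 - 10))² = ((-7 + (-5 - 4))/1)² = (1*(-7 - 9))² = (1*(-16))² = (-16)² = 256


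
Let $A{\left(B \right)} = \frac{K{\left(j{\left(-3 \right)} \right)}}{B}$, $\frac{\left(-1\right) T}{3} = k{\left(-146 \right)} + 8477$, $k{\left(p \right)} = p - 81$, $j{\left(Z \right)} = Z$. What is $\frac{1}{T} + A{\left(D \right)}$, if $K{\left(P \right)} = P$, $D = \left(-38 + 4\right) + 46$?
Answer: $- \frac{12377}{49500} \approx -0.25004$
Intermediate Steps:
$k{\left(p \right)} = -81 + p$
$D = 12$ ($D = -34 + 46 = 12$)
$T = -24750$ ($T = - 3 \left(\left(-81 - 146\right) + 8477\right) = - 3 \left(-227 + 8477\right) = \left(-3\right) 8250 = -24750$)
$A{\left(B \right)} = - \frac{3}{B}$
$\frac{1}{T} + A{\left(D \right)} = \frac{1}{-24750} - \frac{3}{12} = - \frac{1}{24750} - \frac{1}{4} = - \frac{12377}{49500}$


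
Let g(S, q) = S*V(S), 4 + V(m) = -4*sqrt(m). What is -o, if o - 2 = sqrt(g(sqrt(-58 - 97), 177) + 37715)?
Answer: -2 - sqrt(37715 - 4*I*sqrt(155)*(1 + 155**(1/4)*sqrt(I))) ≈ -196.52 + 0.44737*I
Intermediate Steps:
V(m) = -4 - 4*sqrt(m)
g(S, q) = S*(-4 - 4*sqrt(S))
o = 2 + sqrt(37715 - 4*I*sqrt(155) - 4*155**(3/4)*I**(3/2)) (o = 2 + sqrt((-4*sqrt(-58 - 97) - 4*(-58 - 97)**(3/4)) + 37715) = 2 + sqrt((-4*I*sqrt(155) - 4*(-155)**(3/4)) + 37715) = 2 + sqrt((-4*I*sqrt(155) - 4*155**(3/4)*I**(3/2)) + 37715) = 2 + sqrt(37715 - 4*I*sqrt(155) - 4*155**(3/4)*I**(3/2)) ≈ 196.52 - 0.44737*I)
-o = -(2 + sqrt(37715 - 4*I*sqrt(155)*(1 + 155**(1/4)*sqrt(I)))) = -2 - sqrt(37715 - 4*I*sqrt(155)*(1 + 155**(1/4)*sqrt(I)))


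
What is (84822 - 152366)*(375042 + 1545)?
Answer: -25436192328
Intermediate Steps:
(84822 - 152366)*(375042 + 1545) = -67544*376587 = -25436192328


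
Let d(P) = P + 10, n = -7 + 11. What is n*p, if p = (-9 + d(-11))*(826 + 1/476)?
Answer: -3931770/119 ≈ -33040.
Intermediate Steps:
n = 4
d(P) = 10 + P
p = -1965885/238 (p = (-9 + (10 - 11))*(826 + 1/476) = (-9 - 1)*(826 + 1/476) = -10*393177/476 = -1965885/238 ≈ -8260.0)
n*p = 4*(-1965885/238) = -3931770/119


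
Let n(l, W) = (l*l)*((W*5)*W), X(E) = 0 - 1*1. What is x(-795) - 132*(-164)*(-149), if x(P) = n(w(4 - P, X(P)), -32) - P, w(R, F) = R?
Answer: 3265388363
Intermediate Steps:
X(E) = -1 (X(E) = 0 - 1 = -1)
n(l, W) = 5*W**2*l**2 (n(l, W) = l**2*((5*W)*W) = l**2*(5*W**2) = 5*W**2*l**2)
x(P) = -P + 5120*(4 - P)**2 (x(P) = 5*(-32)**2*(4 - P)**2 - P = 5*1024*(4 - P)**2 - P = 5120*(4 - P)**2 - P = -P + 5120*(4 - P)**2)
x(-795) - 132*(-164)*(-149) = (-1*(-795) + 5120*(-4 - 795)**2) - 132*(-164)*(-149) = (795 + 5120*(-799)**2) + 21648*(-149) = (795 + 5120*638401) - 3225552 = (795 + 3268613120) - 3225552 = 3268613915 - 3225552 = 3265388363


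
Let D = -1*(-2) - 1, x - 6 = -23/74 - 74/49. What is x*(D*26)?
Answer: 196989/1813 ≈ 108.65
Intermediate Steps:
x = 15153/3626 (x = 6 + (-23/74 - 74/49) = 6 - 6603/3626 = 15153/3626 ≈ 4.1790)
D = 1 (D = 2 - 1 = 1)
x*(D*26) = 15153*(1*26)/3626 = (15153/3626)*26 = 196989/1813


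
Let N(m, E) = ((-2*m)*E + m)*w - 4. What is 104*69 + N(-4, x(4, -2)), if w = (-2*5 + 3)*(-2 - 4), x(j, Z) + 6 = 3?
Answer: 5996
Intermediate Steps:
x(j, Z) = -3 (x(j, Z) = -6 + 3 = -3)
w = 42 (w = (-10 + 3)*(-6) = -7*(-6) = 42)
N(m, E) = -4 + 42*m - 84*E*m (N(m, E) = ((-2*m)*E + m)*42 - 4 = (-2*E*m + m)*42 - 4 = (m - 2*E*m)*42 - 4 = (42*m - 84*E*m) - 4 = -4 + 42*m - 84*E*m)
104*69 + N(-4, x(4, -2)) = 104*69 + (-4 + 42*(-4) - 84*(-3)*(-4)) = 7176 + (-4 - 168 - 1008) = 7176 - 1180 = 5996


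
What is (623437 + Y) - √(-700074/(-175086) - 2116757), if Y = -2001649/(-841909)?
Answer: 524879222882/841909 - I*√200275588250242/9727 ≈ 6.2344e+5 - 1454.9*I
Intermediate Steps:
Y = 2001649/841909 (Y = -2001649*(-1/841909) = 2001649/841909 ≈ 2.3775)
(623437 + Y) - √(-700074/(-175086) - 2116757) = (623437 + 2001649/841909) - √(-700074/(-175086) - 2116757) = 524879222882/841909 - √(-700074*(-1/175086) - 2116757) = 524879222882/841909 - √(38893/9727 - 2116757) = 524879222882/841909 - √(-20589656446/9727) = 524879222882/841909 - I*√200275588250242/9727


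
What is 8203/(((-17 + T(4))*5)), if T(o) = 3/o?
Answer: -2524/25 ≈ -100.96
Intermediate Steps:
8203/(((-17 + T(4))*5)) = 8203/(((-17 + 3/4)*5)) = 8203/(((-17 + 3*(¼))*5)) = 8203/(((-17 + ¾)*5)) = 8203/((-65/4*5)) = 8203/(-325/4) = 8203*(-4/325) = -2524/25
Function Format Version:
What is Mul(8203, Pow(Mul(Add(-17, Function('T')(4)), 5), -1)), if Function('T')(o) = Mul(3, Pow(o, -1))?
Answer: Rational(-2524, 25) ≈ -100.96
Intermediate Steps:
Mul(8203, Pow(Mul(Add(-17, Function('T')(4)), 5), -1)) = Mul(8203, Pow(Mul(Add(-17, Mul(3, Pow(4, -1))), 5), -1)) = Mul(8203, Pow(Mul(Add(-17, Mul(3, Rational(1, 4))), 5), -1)) = Mul(8203, Pow(Mul(Add(-17, Rational(3, 4)), 5), -1)) = Mul(8203, Pow(Mul(Rational(-65, 4), 5), -1)) = Mul(8203, Pow(Rational(-325, 4), -1)) = Mul(8203, Rational(-4, 325)) = Rational(-2524, 25)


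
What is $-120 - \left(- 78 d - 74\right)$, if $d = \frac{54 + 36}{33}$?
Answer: $\frac{1834}{11} \approx 166.73$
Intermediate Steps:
$d = \frac{30}{11}$ ($d = 90 \cdot \frac{1}{33} = \frac{30}{11} \approx 2.7273$)
$-120 - \left(- 78 d - 74\right) = -120 - \left(\left(-78\right) \frac{30}{11} - 74\right) = -120 - \left(- \frac{2340}{11} - 74\right) = -120 - - \frac{3154}{11} = -120 + \frac{3154}{11} = \frac{1834}{11}$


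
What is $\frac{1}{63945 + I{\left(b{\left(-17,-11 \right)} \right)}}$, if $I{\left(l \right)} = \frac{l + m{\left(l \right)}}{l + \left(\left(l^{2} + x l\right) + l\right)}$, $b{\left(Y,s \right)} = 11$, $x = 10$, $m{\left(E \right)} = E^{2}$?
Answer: $\frac{23}{1470747} \approx 1.5638 \cdot 10^{-5}$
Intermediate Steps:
$I{\left(l \right)} = \frac{l + l^{2}}{l^{2} + 12 l}$ ($I{\left(l \right)} = \frac{l + l^{2}}{l + \left(\left(l^{2} + 10 l\right) + l\right)} = \frac{l + l^{2}}{l + \left(l^{2} + 11 l\right)} = \frac{l + l^{2}}{l^{2} + 12 l}$)
$\frac{1}{63945 + I{\left(b{\left(-17,-11 \right)} \right)}} = \frac{1}{63945 + \frac{1 + 11}{12 + 11}} = \frac{1}{63945 + \frac{1}{23} \cdot 12} = \frac{1}{63945 + \frac{12}{23}} = \frac{1}{\frac{1470747}{23}} = \frac{23}{1470747}$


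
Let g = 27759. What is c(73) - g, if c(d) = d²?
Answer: -22430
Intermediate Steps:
c(73) - g = 73² - 1*27759 = 5329 - 27759 = -22430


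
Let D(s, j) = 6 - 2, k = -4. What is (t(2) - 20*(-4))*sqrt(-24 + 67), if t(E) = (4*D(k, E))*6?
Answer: 176*sqrt(43) ≈ 1154.1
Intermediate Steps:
D(s, j) = 4
t(E) = 96 (t(E) = (4*4)*6 = 16*6 = 96)
(t(2) - 20*(-4))*sqrt(-24 + 67) = (96 - 20*(-4))*sqrt(-24 + 67) = (96 + 80)*sqrt(43) = 176*sqrt(43)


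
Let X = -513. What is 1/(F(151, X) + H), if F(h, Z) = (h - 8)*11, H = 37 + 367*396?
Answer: 1/146942 ≈ 6.8054e-6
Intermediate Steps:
H = 145369 (H = 37 + 145332 = 145369)
F(h, Z) = -88 + 11*h (F(h, Z) = (-8 + h)*11 = -88 + 11*h)
1/(F(151, X) + H) = 1/((-88 + 11*151) + 145369) = 1/((-88 + 1661) + 145369) = 1/(1573 + 145369) = 1/146942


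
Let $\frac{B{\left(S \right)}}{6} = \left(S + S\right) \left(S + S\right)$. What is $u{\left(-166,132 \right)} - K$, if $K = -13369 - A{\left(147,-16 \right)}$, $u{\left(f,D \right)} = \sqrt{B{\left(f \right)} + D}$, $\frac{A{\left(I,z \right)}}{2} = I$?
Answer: $13663 + 2 \sqrt{165369} \approx 14476.0$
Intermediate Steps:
$A{\left(I,z \right)} = 2 I$
$B{\left(S \right)} = 24 S^{2}$ ($B{\left(S \right)} = 6 \left(S + S\right) \left(S + S\right) = 6 \cdot 2 S 2 S = 6 \cdot 4 S^{2} = 24 S^{2}$)
$u{\left(f,D \right)} = \sqrt{D + 24 f^{2}}$ ($u{\left(f,D \right)} = \sqrt{24 f^{2} + D} = \sqrt{D + 24 f^{2}}$)
$K = -13663$ ($K = -13369 - 2 \cdot 147 = -13369 - 294 = -13663$)
$u{\left(-166,132 \right)} - K = \sqrt{132 + 24 \left(-166\right)^{2}} - -13663 = \sqrt{132 + 24 \cdot 27556} + 13663 = \sqrt{132 + 661344} + 13663 = \sqrt{661476} + 13663 = 2 \sqrt{165369} + 13663 = 13663 + 2 \sqrt{165369}$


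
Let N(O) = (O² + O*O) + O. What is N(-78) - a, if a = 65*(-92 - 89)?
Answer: 23855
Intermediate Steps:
a = -11765 (a = 65*(-181) = -11765)
N(O) = O + 2*O² (N(O) = (O² + O²) + O = 2*O² + O = O + 2*O²)
N(-78) - a = -78*(1 + 2*(-78)) - 1*(-11765) = -78*(1 - 156) + 11765 = -78*(-155) + 11765 = 12090 + 11765 = 23855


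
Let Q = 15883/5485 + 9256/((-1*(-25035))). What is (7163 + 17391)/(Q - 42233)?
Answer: -337168100415/579885940511 ≈ -0.58144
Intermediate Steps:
Q = 89680013/27463395 (Q = 15883*(1/5485) + 9256/25035 = 15883/5485 + 9256*(1/25035) = 15883/5485 + 9256/25035 = 89680013/27463395 ≈ 3.2654)
(7163 + 17391)/(Q - 42233) = (7163 + 17391)/(89680013/27463395 - 42233) = 24554/(-1159771881022/27463395) = 24554*(-27463395/1159771881022) = -337168100415/579885940511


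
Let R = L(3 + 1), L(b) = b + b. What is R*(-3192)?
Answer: -25536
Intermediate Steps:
L(b) = 2*b
R = 8 (R = 2*(3 + 1) = 2*4 = 8)
R*(-3192) = 8*(-3192) = -25536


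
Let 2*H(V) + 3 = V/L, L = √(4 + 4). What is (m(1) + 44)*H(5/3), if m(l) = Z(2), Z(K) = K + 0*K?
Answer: -69 + 115*√2/12 ≈ -55.447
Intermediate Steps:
L = 2*√2 (L = √8 = 2*√2 ≈ 2.8284)
Z(K) = K (Z(K) = K + 0 = K)
H(V) = -3/2 + V*√2/8 (H(V) = -3/2 + (V/((2*√2)))/2 = -3/2 + (V*(√2/4))/2 = -3/2 + (V*√2/4)/2 = -3/2 + V*√2/8)
m(l) = 2
(m(1) + 44)*H(5/3) = (2 + 44)*(-3/2 + (5/3)*√2/8) = 46*(-3/2 + (5*(⅓))*√2/8) = 46*(-3/2 + (⅛)*(5/3)*√2) = 46*(-3/2 + 5*√2/24) = -69 + 115*√2/12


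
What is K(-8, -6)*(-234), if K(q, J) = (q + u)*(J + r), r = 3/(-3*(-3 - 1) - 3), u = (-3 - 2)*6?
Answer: -50388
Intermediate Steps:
u = -30 (u = -5*6 = -30)
r = ⅓ (r = 3/(-3*(-4) - 3) = 3/(12 - 3) = 3/9 = 3*(⅑) = ⅓ ≈ 0.33333)
K(q, J) = (-30 + q)*(⅓ + J) (K(q, J) = (q - 30)*(J + ⅓) = (-30 + q)*(⅓ + J))
K(-8, -6)*(-234) = (-10 - 30*(-6) + (⅓)*(-8) - 6*(-8))*(-234) = (-10 + 180 - 8/3 + 48)*(-234) = (646/3)*(-234) = -50388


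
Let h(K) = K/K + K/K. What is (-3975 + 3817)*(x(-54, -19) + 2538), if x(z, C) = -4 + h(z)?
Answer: -400688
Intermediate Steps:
h(K) = 2 (h(K) = 1 + 1 = 2)
x(z, C) = -2 (x(z, C) = -4 + 2 = -2)
(-3975 + 3817)*(x(-54, -19) + 2538) = (-3975 + 3817)*(-2 + 2538) = -158*2536 = -400688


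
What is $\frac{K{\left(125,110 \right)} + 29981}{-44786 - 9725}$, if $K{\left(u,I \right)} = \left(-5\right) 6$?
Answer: $- \frac{29951}{54511} \approx -0.54945$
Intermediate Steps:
$K{\left(u,I \right)} = -30$
$\frac{K{\left(125,110 \right)} + 29981}{-44786 - 9725} = \frac{-30 + 29981}{-44786 - 9725} = \frac{29951}{-54511} = 29951 \left(- \frac{1}{54511}\right) = - \frac{29951}{54511}$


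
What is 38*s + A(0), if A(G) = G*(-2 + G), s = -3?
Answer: -114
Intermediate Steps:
38*s + A(0) = 38*(-3) + 0*(-2 + 0) = -114 + 0*(-2) = -114 + 0 = -114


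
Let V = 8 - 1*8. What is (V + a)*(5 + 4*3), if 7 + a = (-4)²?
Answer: 153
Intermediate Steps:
a = 9 (a = -7 + (-4)² = -7 + 16 = 9)
V = 0 (V = 8 - 8 = 0)
(V + a)*(5 + 4*3) = (0 + 9)*(5 + 4*3) = 9*(5 + 12) = 9*17 = 153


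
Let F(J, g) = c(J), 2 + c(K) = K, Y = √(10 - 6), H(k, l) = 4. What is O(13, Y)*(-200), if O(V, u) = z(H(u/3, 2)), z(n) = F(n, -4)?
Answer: -400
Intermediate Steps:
Y = 2 (Y = √4 = 2)
c(K) = -2 + K
F(J, g) = -2 + J
z(n) = -2 + n
O(V, u) = 2 (O(V, u) = -2 + 4 = 2)
O(13, Y)*(-200) = 2*(-200) = -400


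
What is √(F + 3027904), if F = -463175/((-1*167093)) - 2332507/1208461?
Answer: 2*√30864839465037591602744888017/201925373873 ≈ 1740.1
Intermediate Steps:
F = 169983331524/201925373873 (F = -463175/(-167093) - 2332507*1/1208461 = -463175*(-1/167093) - 2332507/1208461 = 463175/167093 - 2332507/1208461 = 169983331524/201925373873 ≈ 0.84181)
√(F + 3027904) = √(169983331524/201925373873 + 3027904) = √(611410817234883716/201925373873) = 2*√30864839465037591602744888017/201925373873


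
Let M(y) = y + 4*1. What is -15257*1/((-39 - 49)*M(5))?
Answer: 1387/72 ≈ 19.264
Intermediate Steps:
M(y) = 4 + y (M(y) = y + 4 = 4 + y)
-15257*1/((-39 - 49)*M(5)) = -15257*1/((-39 - 49)*(4 + 5)) = -15257/((-88*9)) = -15257/(-792) = -15257*(-1/792) = 1387/72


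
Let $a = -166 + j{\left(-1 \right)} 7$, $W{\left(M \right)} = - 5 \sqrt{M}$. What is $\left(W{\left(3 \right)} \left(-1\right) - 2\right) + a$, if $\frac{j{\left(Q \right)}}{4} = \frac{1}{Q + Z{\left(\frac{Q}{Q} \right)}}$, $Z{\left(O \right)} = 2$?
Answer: $-140 + 5 \sqrt{3} \approx -131.34$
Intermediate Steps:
$j{\left(Q \right)} = \frac{4}{2 + Q}$ ($j{\left(Q \right)} = \frac{4}{Q + 2} = \frac{4}{2 + Q}$)
$a = -138$ ($a = -166 + \frac{4}{2 - 1} \cdot 7 = -166 + \frac{4}{1} \cdot 7 = -166 + 4 \cdot 1 \cdot 7 = -166 + 4 \cdot 7 = -166 + 28 = -138$)
$\left(W{\left(3 \right)} \left(-1\right) - 2\right) + a = \left(- 5 \sqrt{3} \left(-1\right) - 2\right) - 138 = \left(5 \sqrt{3} - 2\right) - 138 = \left(-2 + 5 \sqrt{3}\right) - 138 = -140 + 5 \sqrt{3}$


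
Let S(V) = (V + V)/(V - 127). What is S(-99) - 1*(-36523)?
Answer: 4127198/113 ≈ 36524.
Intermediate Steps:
S(V) = 2*V/(-127 + V) (S(V) = (2*V)/(-127 + V) = 2*V/(-127 + V))
S(-99) - 1*(-36523) = 2*(-99)/(-127 - 99) - 1*(-36523) = 2*(-99)/(-226) + 36523 = 2*(-99)*(-1/226) + 36523 = 99/113 + 36523 = 4127198/113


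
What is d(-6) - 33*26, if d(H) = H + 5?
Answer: -859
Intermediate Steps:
d(H) = 5 + H
d(-6) - 33*26 = (5 - 6) - 33*26 = -1 - 858 = -859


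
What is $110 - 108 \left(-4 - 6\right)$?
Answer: $1190$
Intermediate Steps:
$110 - 108 \left(-4 - 6\right) = 110 - -1080 = 110 + 1080 = 1190$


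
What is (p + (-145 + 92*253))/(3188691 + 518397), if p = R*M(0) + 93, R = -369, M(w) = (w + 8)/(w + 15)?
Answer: 1028/165495 ≈ 0.0062117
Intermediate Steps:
M(w) = (8 + w)/(15 + w)
p = -519/5 (p = -369*(8 + 0)/(15 + 0) + 93 = -369*8/15 + 93 = -984/5 + 93 = -519/5 ≈ -103.80)
(p + (-145 + 92*253))/(3188691 + 518397) = (-519/5 + (-145 + 92*253))/(3188691 + 518397) = (-519/5 + (-145 + 23276))/3707088 = (-519/5 + 23131)*(1/3707088) = (115136/5)*(1/3707088) = 1028/165495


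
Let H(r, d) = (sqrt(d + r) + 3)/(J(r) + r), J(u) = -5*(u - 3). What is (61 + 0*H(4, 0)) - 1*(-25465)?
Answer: 25526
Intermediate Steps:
J(u) = 15 - 5*u (J(u) = -5*(-3 + u) = 15 - 5*u)
H(r, d) = (3 + sqrt(d + r))/(15 - 4*r) (H(r, d) = (sqrt(d + r) + 3)/((15 - 5*r) + r) = (3 + sqrt(d + r))/(15 - 4*r))
(61 + 0*H(4, 0)) - 1*(-25465) = (61 + 0*((-3 - sqrt(0 + 4))/(-15 + 4*4))) - 1*(-25465) = (61 + 0*((-3 - sqrt(4))/(-15 + 16))) + 25465 = (61 + 0*((-3 - 1*2)/1)) + 25465 = (61 + 0*(1*(-3 - 2))) + 25465 = (61 + 0*(1*(-5))) + 25465 = (61 + 0*(-5)) + 25465 = (61 + 0) + 25465 = 61 + 25465 = 25526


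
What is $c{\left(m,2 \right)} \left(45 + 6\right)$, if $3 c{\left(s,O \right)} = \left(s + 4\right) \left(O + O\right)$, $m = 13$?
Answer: $1156$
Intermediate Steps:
$c{\left(s,O \right)} = \frac{2 O \left(4 + s\right)}{3}$ ($c{\left(s,O \right)} = \frac{\left(s + 4\right) \left(O + O\right)}{3} = \frac{\left(4 + s\right) 2 O}{3} = \frac{2 O \left(4 + s\right)}{3}$)
$c{\left(m,2 \right)} \left(45 + 6\right) = \frac{2}{3} \cdot 2 \left(4 + 13\right) \left(45 + 6\right) = \frac{2}{3} \cdot 2 \cdot 17 \cdot 51 = \frac{68}{3} \cdot 51 = 1156$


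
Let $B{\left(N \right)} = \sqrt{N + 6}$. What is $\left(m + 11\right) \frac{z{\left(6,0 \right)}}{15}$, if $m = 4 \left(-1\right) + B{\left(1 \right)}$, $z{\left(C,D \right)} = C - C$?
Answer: $0$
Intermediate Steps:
$B{\left(N \right)} = \sqrt{6 + N}$
$z{\left(C,D \right)} = 0$
$m = -4 + \sqrt{7}$ ($m = 4 \left(-1\right) + \sqrt{6 + 1} = -4 + \sqrt{7} \approx -1.3542$)
$\left(m + 11\right) \frac{z{\left(6,0 \right)}}{15} = \left(\left(-4 + \sqrt{7}\right) + 11\right) \frac{0}{15} = \left(7 + \sqrt{7}\right) 0 \cdot \frac{1}{15} = \left(7 + \sqrt{7}\right) 0 = 0$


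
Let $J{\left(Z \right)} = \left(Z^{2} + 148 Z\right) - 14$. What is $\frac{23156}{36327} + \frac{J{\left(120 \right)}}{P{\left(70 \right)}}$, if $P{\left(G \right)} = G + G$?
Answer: $\frac{585504791}{2542890} \approx 230.25$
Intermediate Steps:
$P{\left(G \right)} = 2 G$
$J{\left(Z \right)} = -14 + Z^{2} + 148 Z$
$\frac{23156}{36327} + \frac{J{\left(120 \right)}}{P{\left(70 \right)}} = \frac{23156}{36327} + \frac{-14 + 120^{2} + 148 \cdot 120}{2 \cdot 70} = 23156 \cdot \frac{1}{36327} + \frac{-14 + 14400 + 17760}{140} = \frac{23156}{36327} + 32146 \cdot \frac{1}{140} = \frac{23156}{36327} + \frac{16073}{70} = \frac{585504791}{2542890}$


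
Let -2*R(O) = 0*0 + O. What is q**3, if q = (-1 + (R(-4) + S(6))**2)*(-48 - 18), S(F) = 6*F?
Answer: -863835007021272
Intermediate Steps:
R(O) = -O/2 (R(O) = -(0*0 + O)/2 = -(0 + O)/2 = -O/2)
q = -95238 (q = (-1 + (-1/2*(-4) + 6*6)**2)*(-48 - 18) = (-1 + (2 + 36)**2)*(-66) = (-1 + 38**2)*(-66) = (-1 + 1444)*(-66) = 1443*(-66) = -95238)
q**3 = (-95238)**3 = -863835007021272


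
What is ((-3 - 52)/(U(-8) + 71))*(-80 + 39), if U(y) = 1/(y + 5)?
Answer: 6765/212 ≈ 31.910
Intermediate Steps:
U(y) = 1/(5 + y)
((-3 - 52)/(U(-8) + 71))*(-80 + 39) = ((-3 - 52)/(1/(5 - 8) + 71))*(-80 + 39) = -55/(1/(-3) + 71)*(-41) = -55/(-⅓ + 71)*(-41) = -55/212/3*(-41) = -55*3/212*(-41) = -165/212*(-41) = 6765/212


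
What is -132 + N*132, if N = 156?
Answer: 20460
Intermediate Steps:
-132 + N*132 = -132 + 156*132 = -132 + 20592 = 20460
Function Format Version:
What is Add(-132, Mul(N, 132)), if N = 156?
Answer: 20460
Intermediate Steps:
Add(-132, Mul(N, 132)) = Add(-132, Mul(156, 132)) = Add(-132, 20592) = 20460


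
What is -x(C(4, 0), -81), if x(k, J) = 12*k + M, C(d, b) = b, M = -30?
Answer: 30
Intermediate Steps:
x(k, J) = -30 + 12*k (x(k, J) = 12*k - 30 = -30 + 12*k)
-x(C(4, 0), -81) = -(-30 + 12*0) = -(-30 + 0) = -1*(-30) = 30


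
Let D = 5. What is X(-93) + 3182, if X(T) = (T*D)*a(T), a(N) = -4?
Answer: 5042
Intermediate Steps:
X(T) = -20*T (X(T) = (T*5)*(-4) = (5*T)*(-4) = -20*T)
X(-93) + 3182 = -20*(-93) + 3182 = 1860 + 3182 = 5042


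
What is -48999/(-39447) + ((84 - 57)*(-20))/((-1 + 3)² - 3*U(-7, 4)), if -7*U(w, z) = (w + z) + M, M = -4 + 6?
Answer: -9858979/65745 ≈ -149.96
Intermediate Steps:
M = 2
U(w, z) = -2/7 - w/7 - z/7 (U(w, z) = -((w + z) + 2)/7 = -(2 + w + z)/7 = -2/7 - w/7 - z/7)
-48999/(-39447) + ((84 - 57)*(-20))/((-1 + 3)² - 3*U(-7, 4)) = -48999/(-39447) + ((84 - 57)*(-20))/((-1 + 3)² - 3*(-2/7 - ⅐*(-7) - ⅐*4)) = -48999*(-1/39447) + (27*(-20))/(2² - 3*(-2/7 + 1 - 4/7)) = 16333/13149 - 540/(4 - 3*⅐) = 16333/13149 - 540/(4 - 3/7) = 16333/13149 - 540/25/7 = 16333/13149 - 540*7/25 = 16333/13149 - 756/5 = -9858979/65745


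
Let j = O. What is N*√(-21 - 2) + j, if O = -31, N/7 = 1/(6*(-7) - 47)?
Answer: -31 - 7*I*√23/89 ≈ -31.0 - 0.3772*I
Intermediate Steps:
N = -7/89 (N = 7/(6*(-7) - 47) = 7/(-42 - 47) = 7/(-89) = 7*(-1/89) = -7/89 ≈ -0.078652)
j = -31
N*√(-21 - 2) + j = -7*√(-21 - 2)/89 - 31 = -7*I*√23/89 - 31 = -31 - 7*I*√23/89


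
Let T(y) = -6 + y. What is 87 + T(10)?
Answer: 91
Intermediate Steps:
87 + T(10) = 87 + (-6 + 10) = 87 + 4 = 91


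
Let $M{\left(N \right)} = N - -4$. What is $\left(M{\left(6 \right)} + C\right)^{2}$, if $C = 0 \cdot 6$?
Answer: $100$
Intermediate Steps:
$C = 0$
$M{\left(N \right)} = 4 + N$ ($M{\left(N \right)} = N + 4 = 4 + N$)
$\left(M{\left(6 \right)} + C\right)^{2} = \left(\left(4 + 6\right) + 0\right)^{2} = \left(10 + 0\right)^{2} = 10^{2} = 100$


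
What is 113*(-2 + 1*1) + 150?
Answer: 37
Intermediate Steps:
113*(-2 + 1*1) + 150 = 113*(-2 + 1) + 150 = 113*(-1) + 150 = -113 + 150 = 37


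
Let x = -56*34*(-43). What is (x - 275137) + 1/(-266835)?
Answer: -51569866276/266835 ≈ -1.9327e+5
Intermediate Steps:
x = 81872 (x = -1904*(-43) = 81872)
(x - 275137) + 1/(-266835) = (81872 - 275137) + 1/(-266835) = -193265 - 1/266835 = -51569866276/266835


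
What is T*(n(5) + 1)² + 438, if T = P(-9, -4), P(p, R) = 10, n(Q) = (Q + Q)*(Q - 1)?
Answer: 17248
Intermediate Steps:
n(Q) = 2*Q*(-1 + Q) (n(Q) = (2*Q)*(-1 + Q) = 2*Q*(-1 + Q))
T = 10
T*(n(5) + 1)² + 438 = 10*(2*5*(-1 + 5) + 1)² + 438 = 10*(2*5*4 + 1)² + 438 = 10*(40 + 1)² + 438 = 10*41² + 438 = 10*1681 + 438 = 16810 + 438 = 17248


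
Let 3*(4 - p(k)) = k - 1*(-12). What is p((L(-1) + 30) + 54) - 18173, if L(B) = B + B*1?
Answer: -54601/3 ≈ -18200.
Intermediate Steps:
L(B) = 2*B (L(B) = B + B = 2*B)
p(k) = -k/3 (p(k) = 4 - (k - 1*(-12))/3 = 4 - (k + 12)/3 = 4 - (12 + k)/3 = 4 + (-4 - k/3) = -k/3)
p((L(-1) + 30) + 54) - 18173 = -((2*(-1) + 30) + 54)/3 - 18173 = -((-2 + 30) + 54)/3 - 18173 = -(28 + 54)/3 - 18173 = -⅓*82 - 18173 = -82/3 - 18173 = -54601/3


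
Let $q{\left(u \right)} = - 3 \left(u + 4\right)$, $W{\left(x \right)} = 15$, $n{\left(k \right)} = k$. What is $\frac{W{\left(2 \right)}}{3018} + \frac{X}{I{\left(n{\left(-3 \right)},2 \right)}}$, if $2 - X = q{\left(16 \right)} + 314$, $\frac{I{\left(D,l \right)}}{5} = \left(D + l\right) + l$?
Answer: $- \frac{253487}{5030} \approx -50.395$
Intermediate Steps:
$I{\left(D,l \right)} = 5 D + 10 l$ ($I{\left(D,l \right)} = 5 \left(\left(D + l\right) + l\right) = 5 \left(D + 2 l\right) = 5 D + 10 l$)
$q{\left(u \right)} = -12 - 3 u$ ($q{\left(u \right)} = - 3 \left(4 + u\right) = -12 - 3 u$)
$X = -252$ ($X = 2 - \left(\left(-12 - 48\right) + 314\right) = 2 - \left(-60 + 314\right) = 2 - 254 = -252$)
$\frac{W{\left(2 \right)}}{3018} + \frac{X}{I{\left(n{\left(-3 \right)},2 \right)}} = \frac{15}{3018} - \frac{252}{5 \left(-3\right) + 10 \cdot 2} = 15 \cdot \frac{1}{3018} - \frac{252}{-15 + 20} = \frac{5}{1006} - \frac{252}{5} = - \frac{253487}{5030}$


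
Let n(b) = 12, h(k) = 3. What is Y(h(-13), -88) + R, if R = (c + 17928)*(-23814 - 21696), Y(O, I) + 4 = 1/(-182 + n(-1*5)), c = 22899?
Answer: -315866251581/170 ≈ -1.8580e+9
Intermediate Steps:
Y(O, I) = -681/170 (Y(O, I) = -4 + 1/(-182 + 12) = -4 + 1/(-170) = -4 - 1/170 = -681/170)
R = -1858036770 (R = (22899 + 17928)*(-23814 - 21696) = 40827*(-45510) = -1858036770)
Y(h(-13), -88) + R = -681/170 - 1858036770 = -315866251581/170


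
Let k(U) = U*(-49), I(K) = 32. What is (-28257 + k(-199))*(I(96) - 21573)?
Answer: 398637746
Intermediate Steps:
k(U) = -49*U
(-28257 + k(-199))*(I(96) - 21573) = (-28257 - 49*(-199))*(32 - 21573) = (-28257 + 9751)*(-21541) = -18506*(-21541) = 398637746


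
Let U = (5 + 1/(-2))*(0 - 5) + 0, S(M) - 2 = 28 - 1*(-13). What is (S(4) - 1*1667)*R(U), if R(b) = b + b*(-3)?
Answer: -73080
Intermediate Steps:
S(M) = 43 (S(M) = 2 + (28 - 1*(-13)) = 2 + (28 + 13) = 2 + 41 = 43)
U = -45/2 (U = (5 - ½)*(-5) + 0 = (9/2)*(-5) + 0 = -45/2 + 0 = -45/2 ≈ -22.500)
R(b) = -2*b (R(b) = b - 3*b = -2*b)
(S(4) - 1*1667)*R(U) = (43 - 1*1667)*(-2*(-45/2)) = (43 - 1667)*45 = -1624*45 = -73080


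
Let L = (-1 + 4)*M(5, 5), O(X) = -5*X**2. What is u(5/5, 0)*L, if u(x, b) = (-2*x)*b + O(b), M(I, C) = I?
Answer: 0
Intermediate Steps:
u(x, b) = -5*b**2 - 2*b*x (u(x, b) = (-2*x)*b - 5*b**2 = -2*b*x - 5*b**2 = -5*b**2 - 2*b*x)
L = 15 (L = (-1 + 4)*5 = 3*5 = 15)
u(5/5, 0)*L = (0*(-5*0 - 10/5))*15 = (0*(0 - 10/5))*15 = (0*(0 - 2*1))*15 = (0*(0 - 2))*15 = (0*(-2))*15 = 0*15 = 0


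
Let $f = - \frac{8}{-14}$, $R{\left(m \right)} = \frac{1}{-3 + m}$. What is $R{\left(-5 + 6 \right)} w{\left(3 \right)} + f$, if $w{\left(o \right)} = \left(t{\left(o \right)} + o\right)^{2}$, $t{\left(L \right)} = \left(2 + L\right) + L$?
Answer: $- \frac{839}{14} \approx -59.929$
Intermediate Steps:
$t{\left(L \right)} = 2 + 2 L$
$w{\left(o \right)} = \left(2 + 3 o\right)^{2}$ ($w{\left(o \right)} = \left(\left(2 + 2 o\right) + o\right)^{2} = \left(2 + 3 o\right)^{2}$)
$f = \frac{4}{7}$ ($f = \left(-8\right) \left(- \frac{1}{14}\right) = \frac{4}{7} \approx 0.57143$)
$R{\left(-5 + 6 \right)} w{\left(3 \right)} + f = \frac{\left(2 + 3 \cdot 3\right)^{2}}{-3 + \left(-5 + 6\right)} + \frac{4}{7} = \frac{\left(2 + 9\right)^{2}}{-3 + 1} + \frac{4}{7} = \frac{11^{2}}{-2} + \frac{4}{7} = \left(- \frac{1}{2}\right) 121 + \frac{4}{7} = - \frac{121}{2} + \frac{4}{7} = - \frac{839}{14}$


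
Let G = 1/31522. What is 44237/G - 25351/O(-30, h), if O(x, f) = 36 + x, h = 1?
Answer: 8366606933/6 ≈ 1.3944e+9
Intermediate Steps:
G = 1/31522 ≈ 3.1724e-5
44237/G - 25351/O(-30, h) = 44237/(1/31522) - 25351/(36 - 30) = 44237*31522 - 25351/6 = 1394438714 - 25351*1/6 = 1394438714 - 25351/6 = 8366606933/6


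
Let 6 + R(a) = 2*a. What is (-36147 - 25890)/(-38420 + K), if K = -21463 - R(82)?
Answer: 62037/60041 ≈ 1.0332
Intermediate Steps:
R(a) = -6 + 2*a
K = -21621 (K = -21463 - (-6 + 2*82) = -21463 - (-6 + 164) = -21463 - 1*158 = -21463 - 158 = -21621)
(-36147 - 25890)/(-38420 + K) = (-36147 - 25890)/(-38420 - 21621) = -62037/(-60041) = -62037*(-1/60041) = 62037/60041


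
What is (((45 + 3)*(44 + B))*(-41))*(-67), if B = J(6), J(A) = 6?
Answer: 6592800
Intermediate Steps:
B = 6
(((45 + 3)*(44 + B))*(-41))*(-67) = (((45 + 3)*(44 + 6))*(-41))*(-67) = ((48*50)*(-41))*(-67) = (2400*(-41))*(-67) = -98400*(-67) = 6592800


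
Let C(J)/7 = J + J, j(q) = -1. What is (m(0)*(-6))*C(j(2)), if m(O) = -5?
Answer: -420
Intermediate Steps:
C(J) = 14*J (C(J) = 7*(J + J) = 7*(2*J) = 14*J)
(m(0)*(-6))*C(j(2)) = (-5*(-6))*(14*(-1)) = 30*(-14) = -420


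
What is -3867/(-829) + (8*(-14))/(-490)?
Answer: 141977/29015 ≈ 4.8932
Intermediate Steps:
-3867/(-829) + (8*(-14))/(-490) = -3867*(-1/829) - 112*(-1/490) = 3867/829 + 8/35 = 141977/29015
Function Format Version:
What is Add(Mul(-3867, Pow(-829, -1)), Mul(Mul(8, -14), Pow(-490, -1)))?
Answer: Rational(141977, 29015) ≈ 4.8932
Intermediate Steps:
Add(Mul(-3867, Pow(-829, -1)), Mul(Mul(8, -14), Pow(-490, -1))) = Add(Mul(-3867, Rational(-1, 829)), Mul(-112, Rational(-1, 490))) = Add(Rational(3867, 829), Rational(8, 35)) = Rational(141977, 29015)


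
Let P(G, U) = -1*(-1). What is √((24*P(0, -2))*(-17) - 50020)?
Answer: 2*I*√12607 ≈ 224.56*I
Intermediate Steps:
P(G, U) = 1
√((24*P(0, -2))*(-17) - 50020) = √((24*1)*(-17) - 50020) = √(24*(-17) - 50020) = √(-408 - 50020) = √(-50428) = 2*I*√12607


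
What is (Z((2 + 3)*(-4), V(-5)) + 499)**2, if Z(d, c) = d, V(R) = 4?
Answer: 229441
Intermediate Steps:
(Z((2 + 3)*(-4), V(-5)) + 499)**2 = ((2 + 3)*(-4) + 499)**2 = (5*(-4) + 499)**2 = (-20 + 499)**2 = 479**2 = 229441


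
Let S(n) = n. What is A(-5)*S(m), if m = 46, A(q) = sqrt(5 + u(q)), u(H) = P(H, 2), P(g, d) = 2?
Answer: 46*sqrt(7) ≈ 121.70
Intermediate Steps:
u(H) = 2
A(q) = sqrt(7) (A(q) = sqrt(5 + 2) = sqrt(7))
A(-5)*S(m) = sqrt(7)*46 = 46*sqrt(7)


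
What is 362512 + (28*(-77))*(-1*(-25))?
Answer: 308612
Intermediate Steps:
362512 + (28*(-77))*(-1*(-25)) = 362512 - 2156*25 = 362512 - 53900 = 308612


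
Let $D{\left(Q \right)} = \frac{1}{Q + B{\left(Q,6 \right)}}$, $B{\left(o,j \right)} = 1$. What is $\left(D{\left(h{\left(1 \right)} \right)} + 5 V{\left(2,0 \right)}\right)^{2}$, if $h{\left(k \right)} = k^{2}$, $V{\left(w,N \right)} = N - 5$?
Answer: $\frac{2401}{4} \approx 600.25$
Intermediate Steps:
$V{\left(w,N \right)} = -5 + N$ ($V{\left(w,N \right)} = N - 5 = -5 + N$)
$D{\left(Q \right)} = \frac{1}{1 + Q}$ ($D{\left(Q \right)} = \frac{1}{Q + 1} = \frac{1}{1 + Q}$)
$\left(D{\left(h{\left(1 \right)} \right)} + 5 V{\left(2,0 \right)}\right)^{2} = \left(\frac{1}{1 + 1^{2}} + 5 \left(-5 + 0\right)\right)^{2} = \left(\frac{1}{1 + 1} + 5 \left(-5\right)\right)^{2} = \left(\frac{1}{2} - 25\right)^{2} = \left(- \frac{49}{2}\right)^{2} = \frac{2401}{4}$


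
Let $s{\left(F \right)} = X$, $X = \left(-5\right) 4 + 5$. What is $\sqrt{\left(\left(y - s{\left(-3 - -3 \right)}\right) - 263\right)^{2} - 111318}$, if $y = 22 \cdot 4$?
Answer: $i \sqrt{85718} \approx 292.78 i$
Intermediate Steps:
$X = -15$ ($X = -20 + 5 = -15$)
$s{\left(F \right)} = -15$
$y = 88$
$\sqrt{\left(\left(y - s{\left(-3 - -3 \right)}\right) - 263\right)^{2} - 111318} = \sqrt{\left(\left(88 - -15\right) - 263\right)^{2} - 111318} = \sqrt{\left(\left(88 + 15\right) - 263\right)^{2} - 111318} = \sqrt{\left(103 - 263\right)^{2} - 111318} = \sqrt{\left(-160\right)^{2} - 111318} = \sqrt{25600 - 111318} = \sqrt{-85718} = i \sqrt{85718}$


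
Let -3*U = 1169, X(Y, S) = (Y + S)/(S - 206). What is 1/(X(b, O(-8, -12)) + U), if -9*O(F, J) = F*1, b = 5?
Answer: -5538/2158133 ≈ -0.0025661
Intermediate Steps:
O(F, J) = -F/9
X(Y, S) = (S + Y)/(-206 + S)
U = -1169/3 (U = -1/3*1169 = -1169/3 ≈ -389.67)
1/(X(b, O(-8, -12)) + U) = 1/((-1/9*(-8) + 5)/(-206 - 1/9*(-8)) - 1169/3) = 1/((8/9 + 5)/(-206 + 8/9) - 1169/3) = 1/((53/9)/(-1846/9) - 1169/3) = 1/(-9/1846*53/9 - 1169/3) = 1/(-53/1846 - 1169/3) = 1/(-2158133/5538) = -5538/2158133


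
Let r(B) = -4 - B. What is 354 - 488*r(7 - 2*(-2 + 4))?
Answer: 3770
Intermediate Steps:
354 - 488*r(7 - 2*(-2 + 4)) = 354 - 488*(-4 - (7 - 2*(-2 + 4))) = 354 - 488*(-4 - (7 - 2*2)) = 354 - 488*(-4 - (7 - 1*4)) = 354 - 488*(-4 - (7 - 4)) = 354 - 488*(-4 - 1*3) = 354 - 488*(-4 - 3) = 354 - 488*(-7) = 354 + 3416 = 3770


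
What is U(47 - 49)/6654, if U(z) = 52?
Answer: 26/3327 ≈ 0.0078149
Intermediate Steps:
U(47 - 49)/6654 = 52/6654 = 52*(1/6654) = 26/3327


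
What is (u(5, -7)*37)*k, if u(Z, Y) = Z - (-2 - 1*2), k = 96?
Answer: 31968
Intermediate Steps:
u(Z, Y) = 4 + Z (u(Z, Y) = Z - (-2 - 2) = Z - 1*(-4) = Z + 4 = 4 + Z)
(u(5, -7)*37)*k = ((4 + 5)*37)*96 = (9*37)*96 = 333*96 = 31968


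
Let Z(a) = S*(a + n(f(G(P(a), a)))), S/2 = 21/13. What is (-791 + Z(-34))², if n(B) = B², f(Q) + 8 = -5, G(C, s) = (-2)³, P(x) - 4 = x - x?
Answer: 21279769/169 ≈ 1.2592e+5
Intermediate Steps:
P(x) = 4 (P(x) = 4 + (x - x) = 4 + 0 = 4)
G(C, s) = -8
f(Q) = -13 (f(Q) = -8 - 5 = -13)
S = 42/13 (S = 2*(21/13) = 42/13 ≈ 3.2308)
Z(a) = 546 + 42*a/13 (Z(a) = 42*(a + (-13)²)/13 = 42*(a + 169)/13 = 42*(169 + a)/13 = 546 + 42*a/13)
(-791 + Z(-34))² = (-791 + (546 + (42/13)*(-34)))² = (-791 + (546 - 1428/13))² = (-791 + 5670/13)² = (-4613/13)² = 21279769/169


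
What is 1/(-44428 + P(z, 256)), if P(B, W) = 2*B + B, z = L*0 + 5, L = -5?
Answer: -1/44413 ≈ -2.2516e-5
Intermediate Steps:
z = 5 (z = -5*0 + 5 = 0 + 5 = 5)
P(B, W) = 3*B
1/(-44428 + P(z, 256)) = 1/(-44428 + 3*5) = 1/(-44428 + 15) = 1/(-44413) = -1/44413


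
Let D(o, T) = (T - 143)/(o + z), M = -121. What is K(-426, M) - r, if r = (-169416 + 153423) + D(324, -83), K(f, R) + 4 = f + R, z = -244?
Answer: 617793/40 ≈ 15445.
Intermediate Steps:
K(f, R) = -4 + R + f (K(f, R) = -4 + (f + R) = -4 + (R + f) = -4 + R + f)
D(o, T) = (-143 + T)/(-244 + o) (D(o, T) = (T - 143)/(o - 244) = (-143 + T)/(-244 + o))
r = -639833/40 (r = (-169416 + 153423) + (-143 - 83)/(-244 + 324) = -15993 - 226/80 = -15993 + (1/80)*(-226) = -15993 - 113/40 = -639833/40 ≈ -15996.)
K(-426, M) - r = (-4 - 121 - 426) - 1*(-639833/40) = -551 + 639833/40 = 617793/40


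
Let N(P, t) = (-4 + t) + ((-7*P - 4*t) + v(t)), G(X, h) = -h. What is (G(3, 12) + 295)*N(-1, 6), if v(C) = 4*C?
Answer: 2547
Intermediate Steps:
N(P, t) = -4 + t - 7*P (N(P, t) = (-4 + t) + ((-7*P - 4*t) + 4*t) = (-4 + t) - 7*P = -4 + t - 7*P)
(G(3, 12) + 295)*N(-1, 6) = (-1*12 + 295)*(-4 + 6 - 7*(-1)) = (-12 + 295)*(-4 + 6 + 7) = 283*9 = 2547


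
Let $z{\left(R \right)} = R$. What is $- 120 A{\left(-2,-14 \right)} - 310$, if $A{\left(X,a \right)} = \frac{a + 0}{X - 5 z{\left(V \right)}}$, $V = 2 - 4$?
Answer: $-100$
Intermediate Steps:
$V = -2$
$A{\left(X,a \right)} = \frac{a}{10 + X}$ ($A{\left(X,a \right)} = \frac{a + 0}{X - -10} = \frac{a}{X + 10} = \frac{a}{10 + X}$)
$- 120 A{\left(-2,-14 \right)} - 310 = - 120 \left(- \frac{14}{10 - 2}\right) - 310 = - 120 \left(- \frac{14}{8}\right) - 310 = - 120 \left(\left(-14\right) \frac{1}{8}\right) - 310 = \left(-120\right) \left(- \frac{7}{4}\right) - 310 = 210 - 310 = -100$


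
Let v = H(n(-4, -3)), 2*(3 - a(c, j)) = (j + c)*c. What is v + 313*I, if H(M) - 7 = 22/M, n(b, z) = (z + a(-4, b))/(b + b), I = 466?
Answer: 145876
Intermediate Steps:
a(c, j) = 3 - c*(c + j)/2 (a(c, j) = 3 - (j + c)*c/2 = 3 - (c + j)*c/2 = 3 - c*(c + j)/2)
n(b, z) = (-5 + z + 2*b)/(2*b) (n(b, z) = (z + (3 - ½*(-4)² - ½*(-4)*b))/(b + b) = (z + (3 - ½*16 + 2*b))/((2*b)) = (z + (3 - 8 + 2*b))*(1/(2*b)) = (z + (-5 + 2*b))*(1/(2*b)) = (-5 + z + 2*b)*(1/(2*b)) = (-5 + z + 2*b)/(2*b))
H(M) = 7 + 22/M
v = 18 (v = 7 + 22/(((½)*(-5 - 3 + 2*(-4))/(-4))) = 7 + 22/(((½)*(-¼)*(-5 - 3 - 8))) = 7 + 22/(((½)*(-¼)*(-16))) = 7 + 22/2 = 7 + 22*(½) = 7 + 11 = 18)
v + 313*I = 18 + 313*466 = 18 + 145858 = 145876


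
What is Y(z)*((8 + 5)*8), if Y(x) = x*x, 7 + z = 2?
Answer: 2600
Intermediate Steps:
z = -5 (z = -7 + 2 = -5)
Y(x) = x²
Y(z)*((8 + 5)*8) = (-5)²*((8 + 5)*8) = 25*(13*8) = 25*104 = 2600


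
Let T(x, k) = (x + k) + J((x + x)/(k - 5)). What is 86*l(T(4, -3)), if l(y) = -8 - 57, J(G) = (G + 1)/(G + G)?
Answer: -5590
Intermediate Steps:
J(G) = (1 + G)/(2*G) (J(G) = (1 + G)/((2*G)) = (1 + G)*(1/(2*G)) = (1 + G)/(2*G))
T(x, k) = k + x + (1 + 2*x/(-5 + k))*(-5 + k)/(4*x) (T(x, k) = (x + k) + (1 + (x + x)/(k - 5))/(2*(((x + x)/(k - 5)))) = (k + x) + (1 + (2*x)/(-5 + k))/(2*(((2*x)/(-5 + k)))) = (k + x) + (1 + 2*x/(-5 + k))/(2*((2*x/(-5 + k)))) = (k + x) + ((-5 + k)/(2*x))*(1 + 2*x/(-5 + k))/2 = (k + x) + (1 + 2*x/(-5 + k))*(-5 + k)/(4*x) = k + x + (1 + 2*x/(-5 + k))*(-5 + k)/(4*x))
l(y) = -65
86*l(T(4, -3)) = 86*(-65) = -5590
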